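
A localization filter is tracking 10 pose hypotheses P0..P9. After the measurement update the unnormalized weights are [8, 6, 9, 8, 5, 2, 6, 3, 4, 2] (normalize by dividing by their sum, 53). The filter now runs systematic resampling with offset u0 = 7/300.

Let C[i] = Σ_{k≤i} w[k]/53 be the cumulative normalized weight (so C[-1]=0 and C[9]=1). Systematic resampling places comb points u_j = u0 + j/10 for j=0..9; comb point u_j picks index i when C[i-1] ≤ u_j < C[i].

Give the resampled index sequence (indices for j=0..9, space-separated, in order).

C = [8/53, 14/53, 23/53, 31/53, 36/53, 38/53, 44/53, 47/53, 51/53, 1]
j=0: u_0=7/300 ∈ [0, 8/53) → index 0
j=1: u_1=37/300 ∈ [0, 8/53) → index 0
j=2: u_2=67/300 ∈ [8/53, 14/53) → index 1
j=3: u_3=97/300 ∈ [14/53, 23/53) → index 2
j=4: u_4=127/300 ∈ [14/53, 23/53) → index 2
j=5: u_5=157/300 ∈ [23/53, 31/53) → index 3
j=6: u_6=187/300 ∈ [31/53, 36/53) → index 4
j=7: u_7=217/300 ∈ [38/53, 44/53) → index 6
j=8: u_8=247/300 ∈ [38/53, 44/53) → index 6
j=9: u_9=277/300 ∈ [47/53, 51/53) → index 8

0 0 1 2 2 3 4 6 6 8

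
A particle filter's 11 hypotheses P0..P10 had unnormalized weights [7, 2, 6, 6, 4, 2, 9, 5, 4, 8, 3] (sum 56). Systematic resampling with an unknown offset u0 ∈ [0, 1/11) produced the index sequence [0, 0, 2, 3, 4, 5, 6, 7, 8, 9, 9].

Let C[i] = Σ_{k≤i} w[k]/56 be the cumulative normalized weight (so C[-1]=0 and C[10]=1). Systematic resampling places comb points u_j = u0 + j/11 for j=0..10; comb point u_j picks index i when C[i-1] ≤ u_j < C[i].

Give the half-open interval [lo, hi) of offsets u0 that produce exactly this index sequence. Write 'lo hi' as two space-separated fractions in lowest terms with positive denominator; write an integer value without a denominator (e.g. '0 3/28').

C = [1/8, 9/56, 15/56, 3/8, 25/56, 27/56, 9/14, 41/56, 45/56, 53/56, 1]
j=0 picked index 0: u0 ∈ [0, 1/8)
j=1 picked index 0: u0 ∈ [-1/11, 3/88)
j=2 picked index 2: u0 ∈ [-13/616, 53/616)
j=3 picked index 3: u0 ∈ [-3/616, 9/88)
j=4 picked index 4: u0 ∈ [1/88, 51/616)
j=5 picked index 5: u0 ∈ [-5/616, 17/616)
j=6 picked index 6: u0 ∈ [-39/616, 15/154)
j=7 picked index 7: u0 ∈ [1/154, 59/616)
j=8 picked index 8: u0 ∈ [3/616, 47/616)
j=9 picked index 9: u0 ∈ [-9/616, 79/616)
j=10 picked index 9: u0 ∈ [-65/616, 23/616)
intersection: [1/88, 17/616)

1/88 17/616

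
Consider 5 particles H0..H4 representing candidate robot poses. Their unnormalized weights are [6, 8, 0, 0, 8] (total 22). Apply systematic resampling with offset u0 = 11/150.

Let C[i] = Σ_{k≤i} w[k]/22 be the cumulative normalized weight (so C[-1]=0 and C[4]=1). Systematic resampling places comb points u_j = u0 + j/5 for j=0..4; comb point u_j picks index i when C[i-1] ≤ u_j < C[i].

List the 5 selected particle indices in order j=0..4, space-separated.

C = [3/11, 7/11, 7/11, 7/11, 1]
j=0: u_0=11/150 ∈ [0, 3/11) → index 0
j=1: u_1=41/150 ∈ [3/11, 7/11) → index 1
j=2: u_2=71/150 ∈ [3/11, 7/11) → index 1
j=3: u_3=101/150 ∈ [7/11, 1) → index 4
j=4: u_4=131/150 ∈ [7/11, 1) → index 4

0 1 1 4 4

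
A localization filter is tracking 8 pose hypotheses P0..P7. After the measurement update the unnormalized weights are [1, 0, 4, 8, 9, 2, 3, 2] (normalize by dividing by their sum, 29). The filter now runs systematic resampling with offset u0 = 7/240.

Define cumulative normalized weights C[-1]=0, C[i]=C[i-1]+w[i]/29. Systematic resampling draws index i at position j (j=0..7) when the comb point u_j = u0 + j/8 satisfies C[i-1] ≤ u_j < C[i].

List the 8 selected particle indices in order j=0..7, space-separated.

0 2 3 3 4 4 5 6

C = [1/29, 1/29, 5/29, 13/29, 22/29, 24/29, 27/29, 1]
j=0: u_0=7/240 ∈ [0, 1/29) → index 0
j=1: u_1=37/240 ∈ [1/29, 5/29) → index 2
j=2: u_2=67/240 ∈ [5/29, 13/29) → index 3
j=3: u_3=97/240 ∈ [5/29, 13/29) → index 3
j=4: u_4=127/240 ∈ [13/29, 22/29) → index 4
j=5: u_5=157/240 ∈ [13/29, 22/29) → index 4
j=6: u_6=187/240 ∈ [22/29, 24/29) → index 5
j=7: u_7=217/240 ∈ [24/29, 27/29) → index 6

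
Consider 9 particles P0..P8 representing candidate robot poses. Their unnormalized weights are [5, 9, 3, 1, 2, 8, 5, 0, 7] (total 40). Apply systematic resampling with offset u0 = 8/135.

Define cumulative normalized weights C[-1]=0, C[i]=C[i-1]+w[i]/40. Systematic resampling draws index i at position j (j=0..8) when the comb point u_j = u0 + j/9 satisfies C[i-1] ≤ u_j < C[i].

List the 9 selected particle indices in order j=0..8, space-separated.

0 1 1 2 5 5 6 8 8

C = [1/8, 7/20, 17/40, 9/20, 1/2, 7/10, 33/40, 33/40, 1]
j=0: u_0=8/135 ∈ [0, 1/8) → index 0
j=1: u_1=23/135 ∈ [1/8, 7/20) → index 1
j=2: u_2=38/135 ∈ [1/8, 7/20) → index 1
j=3: u_3=53/135 ∈ [7/20, 17/40) → index 2
j=4: u_4=68/135 ∈ [1/2, 7/10) → index 5
j=5: u_5=83/135 ∈ [1/2, 7/10) → index 5
j=6: u_6=98/135 ∈ [7/10, 33/40) → index 6
j=7: u_7=113/135 ∈ [33/40, 1) → index 8
j=8: u_8=128/135 ∈ [33/40, 1) → index 8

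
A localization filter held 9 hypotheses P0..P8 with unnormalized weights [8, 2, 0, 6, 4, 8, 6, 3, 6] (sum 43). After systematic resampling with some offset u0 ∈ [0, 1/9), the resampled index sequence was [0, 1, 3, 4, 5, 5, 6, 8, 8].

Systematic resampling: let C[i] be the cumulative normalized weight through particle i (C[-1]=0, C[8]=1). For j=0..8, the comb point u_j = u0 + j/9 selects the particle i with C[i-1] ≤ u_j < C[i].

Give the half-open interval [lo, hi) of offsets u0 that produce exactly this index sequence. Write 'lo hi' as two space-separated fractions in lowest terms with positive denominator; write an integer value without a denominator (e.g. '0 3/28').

C = [8/43, 10/43, 10/43, 16/43, 20/43, 28/43, 34/43, 37/43, 1]
j=0 picked index 0: u0 ∈ [0, 8/43)
j=1 picked index 1: u0 ∈ [29/387, 47/387)
j=2 picked index 3: u0 ∈ [4/387, 58/387)
j=3 picked index 4: u0 ∈ [5/129, 17/129)
j=4 picked index 5: u0 ∈ [8/387, 80/387)
j=5 picked index 5: u0 ∈ [-35/387, 37/387)
j=6 picked index 6: u0 ∈ [-2/129, 16/129)
j=7 picked index 8: u0 ∈ [32/387, 2/9)
j=8 picked index 8: u0 ∈ [-11/387, 1/9)
intersection: [32/387, 37/387)

32/387 37/387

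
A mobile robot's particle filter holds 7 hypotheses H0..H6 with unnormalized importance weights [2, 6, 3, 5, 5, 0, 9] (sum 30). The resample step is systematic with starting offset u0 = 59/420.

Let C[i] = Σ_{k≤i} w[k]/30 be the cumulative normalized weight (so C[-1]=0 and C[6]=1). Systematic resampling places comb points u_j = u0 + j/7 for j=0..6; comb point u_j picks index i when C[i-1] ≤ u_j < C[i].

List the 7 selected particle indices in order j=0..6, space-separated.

C = [1/15, 4/15, 11/30, 8/15, 7/10, 7/10, 1]
j=0: u_0=59/420 ∈ [1/15, 4/15) → index 1
j=1: u_1=17/60 ∈ [4/15, 11/30) → index 2
j=2: u_2=179/420 ∈ [11/30, 8/15) → index 3
j=3: u_3=239/420 ∈ [8/15, 7/10) → index 4
j=4: u_4=299/420 ∈ [7/10, 1) → index 6
j=5: u_5=359/420 ∈ [7/10, 1) → index 6
j=6: u_6=419/420 ∈ [7/10, 1) → index 6

1 2 3 4 6 6 6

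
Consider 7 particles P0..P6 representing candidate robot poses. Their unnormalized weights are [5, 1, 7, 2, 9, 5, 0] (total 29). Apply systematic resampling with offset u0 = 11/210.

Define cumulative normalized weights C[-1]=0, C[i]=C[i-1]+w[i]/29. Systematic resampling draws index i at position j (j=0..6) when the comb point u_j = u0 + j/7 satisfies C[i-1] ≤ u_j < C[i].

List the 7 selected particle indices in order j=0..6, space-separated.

C = [5/29, 6/29, 13/29, 15/29, 24/29, 1, 1]
j=0: u_0=11/210 ∈ [0, 5/29) → index 0
j=1: u_1=41/210 ∈ [5/29, 6/29) → index 1
j=2: u_2=71/210 ∈ [6/29, 13/29) → index 2
j=3: u_3=101/210 ∈ [13/29, 15/29) → index 3
j=4: u_4=131/210 ∈ [15/29, 24/29) → index 4
j=5: u_5=23/30 ∈ [15/29, 24/29) → index 4
j=6: u_6=191/210 ∈ [24/29, 1) → index 5

0 1 2 3 4 4 5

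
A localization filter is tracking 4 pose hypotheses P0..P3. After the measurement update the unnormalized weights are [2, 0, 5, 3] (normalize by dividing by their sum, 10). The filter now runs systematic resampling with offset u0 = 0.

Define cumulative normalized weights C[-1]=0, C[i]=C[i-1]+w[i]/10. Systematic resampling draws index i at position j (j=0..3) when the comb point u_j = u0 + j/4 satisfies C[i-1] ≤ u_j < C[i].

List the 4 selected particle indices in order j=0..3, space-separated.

C = [1/5, 1/5, 7/10, 1]
j=0: u_0=0 ∈ [0, 1/5) → index 0
j=1: u_1=1/4 ∈ [1/5, 7/10) → index 2
j=2: u_2=1/2 ∈ [1/5, 7/10) → index 2
j=3: u_3=3/4 ∈ [7/10, 1) → index 3

0 2 2 3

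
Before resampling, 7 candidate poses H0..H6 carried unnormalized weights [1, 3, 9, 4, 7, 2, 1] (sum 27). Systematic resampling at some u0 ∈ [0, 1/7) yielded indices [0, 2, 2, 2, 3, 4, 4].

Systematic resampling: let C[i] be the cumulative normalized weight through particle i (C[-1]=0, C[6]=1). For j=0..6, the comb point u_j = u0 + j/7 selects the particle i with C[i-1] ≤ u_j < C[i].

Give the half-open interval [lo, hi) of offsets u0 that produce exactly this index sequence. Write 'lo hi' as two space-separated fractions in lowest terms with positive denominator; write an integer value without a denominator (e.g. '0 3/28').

C = [1/27, 4/27, 13/27, 17/27, 8/9, 26/27, 1]
j=0 picked index 0: u0 ∈ [0, 1/27)
j=1 picked index 2: u0 ∈ [1/189, 64/189)
j=2 picked index 2: u0 ∈ [-26/189, 37/189)
j=3 picked index 2: u0 ∈ [-53/189, 10/189)
j=4 picked index 3: u0 ∈ [-17/189, 11/189)
j=5 picked index 4: u0 ∈ [-16/189, 11/63)
j=6 picked index 4: u0 ∈ [-43/189, 2/63)
intersection: [1/189, 2/63)

1/189 2/63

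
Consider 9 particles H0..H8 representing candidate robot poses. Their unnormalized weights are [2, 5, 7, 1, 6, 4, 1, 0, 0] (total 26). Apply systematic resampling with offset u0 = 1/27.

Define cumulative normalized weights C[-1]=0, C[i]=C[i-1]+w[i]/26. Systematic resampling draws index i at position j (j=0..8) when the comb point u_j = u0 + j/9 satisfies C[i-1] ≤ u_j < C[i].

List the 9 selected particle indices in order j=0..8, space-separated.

0 1 1 2 2 4 4 5 5

C = [1/13, 7/26, 7/13, 15/26, 21/26, 25/26, 1, 1, 1]
j=0: u_0=1/27 ∈ [0, 1/13) → index 0
j=1: u_1=4/27 ∈ [1/13, 7/26) → index 1
j=2: u_2=7/27 ∈ [1/13, 7/26) → index 1
j=3: u_3=10/27 ∈ [7/26, 7/13) → index 2
j=4: u_4=13/27 ∈ [7/26, 7/13) → index 2
j=5: u_5=16/27 ∈ [15/26, 21/26) → index 4
j=6: u_6=19/27 ∈ [15/26, 21/26) → index 4
j=7: u_7=22/27 ∈ [21/26, 25/26) → index 5
j=8: u_8=25/27 ∈ [21/26, 25/26) → index 5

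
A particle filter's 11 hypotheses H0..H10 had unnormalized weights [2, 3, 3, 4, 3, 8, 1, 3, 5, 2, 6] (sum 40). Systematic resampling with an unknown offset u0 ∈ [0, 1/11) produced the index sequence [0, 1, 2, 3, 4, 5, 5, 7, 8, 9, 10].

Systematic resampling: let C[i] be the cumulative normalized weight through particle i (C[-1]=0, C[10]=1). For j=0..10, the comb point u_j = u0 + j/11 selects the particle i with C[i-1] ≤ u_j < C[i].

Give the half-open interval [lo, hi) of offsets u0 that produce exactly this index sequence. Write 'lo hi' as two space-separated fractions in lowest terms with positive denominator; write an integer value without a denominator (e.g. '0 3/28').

0 1/88

C = [1/20, 1/8, 1/5, 3/10, 3/8, 23/40, 3/5, 27/40, 4/5, 17/20, 1]
j=0 picked index 0: u0 ∈ [0, 1/20)
j=1 picked index 1: u0 ∈ [-9/220, 3/88)
j=2 picked index 2: u0 ∈ [-5/88, 1/55)
j=3 picked index 3: u0 ∈ [-4/55, 3/110)
j=4 picked index 4: u0 ∈ [-7/110, 1/88)
j=5 picked index 5: u0 ∈ [-7/88, 53/440)
j=6 picked index 5: u0 ∈ [-15/88, 13/440)
j=7 picked index 7: u0 ∈ [-2/55, 17/440)
j=8 picked index 8: u0 ∈ [-23/440, 4/55)
j=9 picked index 9: u0 ∈ [-1/55, 7/220)
j=10 picked index 10: u0 ∈ [-13/220, 1/11)
intersection: [0, 1/88)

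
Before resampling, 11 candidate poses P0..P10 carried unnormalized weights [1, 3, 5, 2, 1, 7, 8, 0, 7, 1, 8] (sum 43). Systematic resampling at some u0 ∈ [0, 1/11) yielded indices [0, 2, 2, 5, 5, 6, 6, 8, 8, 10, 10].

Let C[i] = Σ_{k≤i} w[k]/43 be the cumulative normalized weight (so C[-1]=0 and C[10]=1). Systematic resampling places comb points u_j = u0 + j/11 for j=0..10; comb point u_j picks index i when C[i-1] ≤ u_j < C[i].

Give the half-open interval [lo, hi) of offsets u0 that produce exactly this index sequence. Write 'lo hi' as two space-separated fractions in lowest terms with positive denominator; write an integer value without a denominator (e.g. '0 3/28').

3/473 1/43

C = [1/43, 4/43, 9/43, 11/43, 12/43, 19/43, 27/43, 27/43, 34/43, 35/43, 1]
j=0 picked index 0: u0 ∈ [0, 1/43)
j=1 picked index 2: u0 ∈ [1/473, 56/473)
j=2 picked index 2: u0 ∈ [-42/473, 13/473)
j=3 picked index 5: u0 ∈ [3/473, 80/473)
j=4 picked index 5: u0 ∈ [-40/473, 37/473)
j=5 picked index 6: u0 ∈ [-6/473, 82/473)
j=6 picked index 6: u0 ∈ [-49/473, 39/473)
j=7 picked index 8: u0 ∈ [-4/473, 73/473)
j=8 picked index 8: u0 ∈ [-47/473, 30/473)
j=9 picked index 10: u0 ∈ [-2/473, 2/11)
j=10 picked index 10: u0 ∈ [-45/473, 1/11)
intersection: [3/473, 1/43)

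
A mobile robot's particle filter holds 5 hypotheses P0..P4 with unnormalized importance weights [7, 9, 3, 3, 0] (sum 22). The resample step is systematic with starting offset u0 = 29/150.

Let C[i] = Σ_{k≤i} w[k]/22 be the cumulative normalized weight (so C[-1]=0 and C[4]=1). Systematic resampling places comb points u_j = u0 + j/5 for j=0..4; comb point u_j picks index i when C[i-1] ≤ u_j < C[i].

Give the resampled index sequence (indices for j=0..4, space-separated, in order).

0 1 1 2 3

C = [7/22, 8/11, 19/22, 1, 1]
j=0: u_0=29/150 ∈ [0, 7/22) → index 0
j=1: u_1=59/150 ∈ [7/22, 8/11) → index 1
j=2: u_2=89/150 ∈ [7/22, 8/11) → index 1
j=3: u_3=119/150 ∈ [8/11, 19/22) → index 2
j=4: u_4=149/150 ∈ [19/22, 1) → index 3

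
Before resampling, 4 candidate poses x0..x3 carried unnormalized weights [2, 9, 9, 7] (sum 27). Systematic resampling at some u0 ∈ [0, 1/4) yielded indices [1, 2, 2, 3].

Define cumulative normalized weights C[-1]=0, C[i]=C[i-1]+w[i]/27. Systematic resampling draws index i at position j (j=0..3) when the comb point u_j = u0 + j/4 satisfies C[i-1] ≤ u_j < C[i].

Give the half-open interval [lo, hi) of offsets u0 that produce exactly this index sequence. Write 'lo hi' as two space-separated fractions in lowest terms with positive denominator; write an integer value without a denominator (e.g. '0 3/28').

17/108 13/54

C = [2/27, 11/27, 20/27, 1]
j=0 picked index 1: u0 ∈ [2/27, 11/27)
j=1 picked index 2: u0 ∈ [17/108, 53/108)
j=2 picked index 2: u0 ∈ [-5/54, 13/54)
j=3 picked index 3: u0 ∈ [-1/108, 1/4)
intersection: [17/108, 13/54)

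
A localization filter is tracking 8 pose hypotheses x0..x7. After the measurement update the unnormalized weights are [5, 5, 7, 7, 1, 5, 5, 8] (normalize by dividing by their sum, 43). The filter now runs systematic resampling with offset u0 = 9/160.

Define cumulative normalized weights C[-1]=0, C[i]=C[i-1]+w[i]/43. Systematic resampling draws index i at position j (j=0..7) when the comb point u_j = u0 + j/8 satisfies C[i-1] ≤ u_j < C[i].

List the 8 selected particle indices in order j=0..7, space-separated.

0 1 2 3 3 5 6 7

C = [5/43, 10/43, 17/43, 24/43, 25/43, 30/43, 35/43, 1]
j=0: u_0=9/160 ∈ [0, 5/43) → index 0
j=1: u_1=29/160 ∈ [5/43, 10/43) → index 1
j=2: u_2=49/160 ∈ [10/43, 17/43) → index 2
j=3: u_3=69/160 ∈ [17/43, 24/43) → index 3
j=4: u_4=89/160 ∈ [17/43, 24/43) → index 3
j=5: u_5=109/160 ∈ [25/43, 30/43) → index 5
j=6: u_6=129/160 ∈ [30/43, 35/43) → index 6
j=7: u_7=149/160 ∈ [35/43, 1) → index 7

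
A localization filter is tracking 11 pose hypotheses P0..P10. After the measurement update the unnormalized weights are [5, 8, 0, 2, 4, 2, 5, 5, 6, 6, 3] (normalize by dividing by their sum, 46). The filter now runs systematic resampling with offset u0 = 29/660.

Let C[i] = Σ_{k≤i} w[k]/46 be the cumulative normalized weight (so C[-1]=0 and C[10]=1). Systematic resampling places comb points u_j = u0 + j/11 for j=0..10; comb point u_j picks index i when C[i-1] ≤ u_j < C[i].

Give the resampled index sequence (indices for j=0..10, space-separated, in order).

C = [5/46, 13/46, 13/46, 15/46, 19/46, 21/46, 13/23, 31/46, 37/46, 43/46, 1]
j=0: u_0=29/660 ∈ [0, 5/46) → index 0
j=1: u_1=89/660 ∈ [5/46, 13/46) → index 1
j=2: u_2=149/660 ∈ [5/46, 13/46) → index 1
j=3: u_3=19/60 ∈ [13/46, 15/46) → index 3
j=4: u_4=269/660 ∈ [15/46, 19/46) → index 4
j=5: u_5=329/660 ∈ [21/46, 13/23) → index 6
j=6: u_6=389/660 ∈ [13/23, 31/46) → index 7
j=7: u_7=449/660 ∈ [31/46, 37/46) → index 8
j=8: u_8=509/660 ∈ [31/46, 37/46) → index 8
j=9: u_9=569/660 ∈ [37/46, 43/46) → index 9
j=10: u_10=629/660 ∈ [43/46, 1) → index 10

0 1 1 3 4 6 7 8 8 9 10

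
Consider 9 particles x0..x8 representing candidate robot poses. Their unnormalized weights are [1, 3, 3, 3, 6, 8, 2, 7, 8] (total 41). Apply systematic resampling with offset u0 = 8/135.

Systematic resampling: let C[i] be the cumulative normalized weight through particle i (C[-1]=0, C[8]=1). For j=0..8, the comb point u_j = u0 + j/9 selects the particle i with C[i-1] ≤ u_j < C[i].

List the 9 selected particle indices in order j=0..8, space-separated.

1 2 4 5 5 6 7 8 8

C = [1/41, 4/41, 7/41, 10/41, 16/41, 24/41, 26/41, 33/41, 1]
j=0: u_0=8/135 ∈ [1/41, 4/41) → index 1
j=1: u_1=23/135 ∈ [4/41, 7/41) → index 2
j=2: u_2=38/135 ∈ [10/41, 16/41) → index 4
j=3: u_3=53/135 ∈ [16/41, 24/41) → index 5
j=4: u_4=68/135 ∈ [16/41, 24/41) → index 5
j=5: u_5=83/135 ∈ [24/41, 26/41) → index 6
j=6: u_6=98/135 ∈ [26/41, 33/41) → index 7
j=7: u_7=113/135 ∈ [33/41, 1) → index 8
j=8: u_8=128/135 ∈ [33/41, 1) → index 8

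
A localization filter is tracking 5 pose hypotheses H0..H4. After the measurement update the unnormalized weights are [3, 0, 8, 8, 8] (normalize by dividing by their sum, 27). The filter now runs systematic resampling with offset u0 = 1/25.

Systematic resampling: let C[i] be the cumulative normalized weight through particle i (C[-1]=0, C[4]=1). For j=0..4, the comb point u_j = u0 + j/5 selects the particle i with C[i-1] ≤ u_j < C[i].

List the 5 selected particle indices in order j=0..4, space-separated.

0 2 3 3 4

C = [1/9, 1/9, 11/27, 19/27, 1]
j=0: u_0=1/25 ∈ [0, 1/9) → index 0
j=1: u_1=6/25 ∈ [1/9, 11/27) → index 2
j=2: u_2=11/25 ∈ [11/27, 19/27) → index 3
j=3: u_3=16/25 ∈ [11/27, 19/27) → index 3
j=4: u_4=21/25 ∈ [19/27, 1) → index 4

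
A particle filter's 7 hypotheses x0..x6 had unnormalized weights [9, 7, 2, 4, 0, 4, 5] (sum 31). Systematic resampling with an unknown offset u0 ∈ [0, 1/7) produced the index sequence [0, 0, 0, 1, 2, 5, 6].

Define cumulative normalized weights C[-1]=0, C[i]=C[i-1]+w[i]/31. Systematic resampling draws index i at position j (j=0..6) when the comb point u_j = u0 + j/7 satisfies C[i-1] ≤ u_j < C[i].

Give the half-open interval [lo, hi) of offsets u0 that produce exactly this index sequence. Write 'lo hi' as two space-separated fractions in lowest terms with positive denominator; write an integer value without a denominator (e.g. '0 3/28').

C = [9/31, 16/31, 18/31, 22/31, 22/31, 26/31, 1]
j=0 picked index 0: u0 ∈ [0, 9/31)
j=1 picked index 0: u0 ∈ [-1/7, 32/217)
j=2 picked index 0: u0 ∈ [-2/7, 1/217)
j=3 picked index 1: u0 ∈ [-30/217, 19/217)
j=4 picked index 2: u0 ∈ [-12/217, 2/217)
j=5 picked index 5: u0 ∈ [-1/217, 27/217)
j=6 picked index 6: u0 ∈ [-4/217, 1/7)
intersection: [0, 1/217)

0 1/217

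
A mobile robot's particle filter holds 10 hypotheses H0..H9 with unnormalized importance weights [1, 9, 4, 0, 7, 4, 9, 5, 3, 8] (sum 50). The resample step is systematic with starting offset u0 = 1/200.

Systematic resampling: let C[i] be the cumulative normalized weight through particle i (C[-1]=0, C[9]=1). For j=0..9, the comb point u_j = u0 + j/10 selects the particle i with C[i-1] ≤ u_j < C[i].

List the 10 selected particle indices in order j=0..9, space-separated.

C = [1/50, 1/5, 7/25, 7/25, 21/50, 1/2, 17/25, 39/50, 21/25, 1]
j=0: u_0=1/200 ∈ [0, 1/50) → index 0
j=1: u_1=21/200 ∈ [1/50, 1/5) → index 1
j=2: u_2=41/200 ∈ [1/5, 7/25) → index 2
j=3: u_3=61/200 ∈ [7/25, 21/50) → index 4
j=4: u_4=81/200 ∈ [7/25, 21/50) → index 4
j=5: u_5=101/200 ∈ [1/2, 17/25) → index 6
j=6: u_6=121/200 ∈ [1/2, 17/25) → index 6
j=7: u_7=141/200 ∈ [17/25, 39/50) → index 7
j=8: u_8=161/200 ∈ [39/50, 21/25) → index 8
j=9: u_9=181/200 ∈ [21/25, 1) → index 9

0 1 2 4 4 6 6 7 8 9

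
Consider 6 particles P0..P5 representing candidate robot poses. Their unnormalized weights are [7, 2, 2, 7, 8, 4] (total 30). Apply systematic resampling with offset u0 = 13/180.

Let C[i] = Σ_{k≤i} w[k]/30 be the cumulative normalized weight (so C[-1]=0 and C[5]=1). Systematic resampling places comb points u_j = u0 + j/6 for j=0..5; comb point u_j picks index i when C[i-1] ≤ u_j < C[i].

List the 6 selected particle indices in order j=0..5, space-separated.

0 1 3 3 4 5

C = [7/30, 3/10, 11/30, 3/5, 13/15, 1]
j=0: u_0=13/180 ∈ [0, 7/30) → index 0
j=1: u_1=43/180 ∈ [7/30, 3/10) → index 1
j=2: u_2=73/180 ∈ [11/30, 3/5) → index 3
j=3: u_3=103/180 ∈ [11/30, 3/5) → index 3
j=4: u_4=133/180 ∈ [3/5, 13/15) → index 4
j=5: u_5=163/180 ∈ [13/15, 1) → index 5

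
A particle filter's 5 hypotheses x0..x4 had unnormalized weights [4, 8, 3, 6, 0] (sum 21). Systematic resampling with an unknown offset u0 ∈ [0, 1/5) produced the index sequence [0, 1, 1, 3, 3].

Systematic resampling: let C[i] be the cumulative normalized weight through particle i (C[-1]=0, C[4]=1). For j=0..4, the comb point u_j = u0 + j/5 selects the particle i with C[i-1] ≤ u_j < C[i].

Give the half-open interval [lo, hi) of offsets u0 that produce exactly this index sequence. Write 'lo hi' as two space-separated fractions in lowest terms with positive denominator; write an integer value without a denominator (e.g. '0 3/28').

C = [4/21, 4/7, 5/7, 1, 1]
j=0 picked index 0: u0 ∈ [0, 4/21)
j=1 picked index 1: u0 ∈ [-1/105, 13/35)
j=2 picked index 1: u0 ∈ [-22/105, 6/35)
j=3 picked index 3: u0 ∈ [4/35, 2/5)
j=4 picked index 3: u0 ∈ [-3/35, 1/5)
intersection: [4/35, 6/35)

4/35 6/35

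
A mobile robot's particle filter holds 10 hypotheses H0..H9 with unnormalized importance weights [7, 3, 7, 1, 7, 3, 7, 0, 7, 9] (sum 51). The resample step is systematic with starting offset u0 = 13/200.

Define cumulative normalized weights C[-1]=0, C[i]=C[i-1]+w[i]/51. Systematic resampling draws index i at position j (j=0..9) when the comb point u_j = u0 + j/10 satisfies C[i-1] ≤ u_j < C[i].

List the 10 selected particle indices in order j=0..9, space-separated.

0 1 2 4 4 6 6 8 9 9

C = [7/51, 10/51, 1/3, 6/17, 25/51, 28/51, 35/51, 35/51, 14/17, 1]
j=0: u_0=13/200 ∈ [0, 7/51) → index 0
j=1: u_1=33/200 ∈ [7/51, 10/51) → index 1
j=2: u_2=53/200 ∈ [10/51, 1/3) → index 2
j=3: u_3=73/200 ∈ [6/17, 25/51) → index 4
j=4: u_4=93/200 ∈ [6/17, 25/51) → index 4
j=5: u_5=113/200 ∈ [28/51, 35/51) → index 6
j=6: u_6=133/200 ∈ [28/51, 35/51) → index 6
j=7: u_7=153/200 ∈ [35/51, 14/17) → index 8
j=8: u_8=173/200 ∈ [14/17, 1) → index 9
j=9: u_9=193/200 ∈ [14/17, 1) → index 9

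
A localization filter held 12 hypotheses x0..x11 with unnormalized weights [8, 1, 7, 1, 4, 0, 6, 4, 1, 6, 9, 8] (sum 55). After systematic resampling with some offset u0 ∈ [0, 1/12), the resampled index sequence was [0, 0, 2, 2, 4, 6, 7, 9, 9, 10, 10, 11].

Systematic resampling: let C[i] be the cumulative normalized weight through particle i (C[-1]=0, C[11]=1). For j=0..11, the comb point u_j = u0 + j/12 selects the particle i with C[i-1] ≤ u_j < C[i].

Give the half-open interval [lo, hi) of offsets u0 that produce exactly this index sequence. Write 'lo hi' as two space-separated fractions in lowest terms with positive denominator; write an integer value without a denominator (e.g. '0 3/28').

C = [8/55, 9/55, 16/55, 17/55, 21/55, 21/55, 27/55, 31/55, 32/55, 38/55, 47/55, 1]
j=0 picked index 0: u0 ∈ [0, 8/55)
j=1 picked index 0: u0 ∈ [-1/12, 41/660)
j=2 picked index 2: u0 ∈ [-1/330, 41/330)
j=3 picked index 2: u0 ∈ [-19/220, 9/220)
j=4 picked index 4: u0 ∈ [-4/165, 8/165)
j=5 picked index 6: u0 ∈ [-23/660, 49/660)
j=6 picked index 7: u0 ∈ [-1/110, 7/110)
j=7 picked index 9: u0 ∈ [-1/660, 71/660)
j=8 picked index 9: u0 ∈ [-14/165, 4/165)
j=9 picked index 10: u0 ∈ [-13/220, 23/220)
j=10 picked index 10: u0 ∈ [-47/330, 7/330)
j=11 picked index 11: u0 ∈ [-41/660, 1/12)
intersection: [0, 7/330)

0 7/330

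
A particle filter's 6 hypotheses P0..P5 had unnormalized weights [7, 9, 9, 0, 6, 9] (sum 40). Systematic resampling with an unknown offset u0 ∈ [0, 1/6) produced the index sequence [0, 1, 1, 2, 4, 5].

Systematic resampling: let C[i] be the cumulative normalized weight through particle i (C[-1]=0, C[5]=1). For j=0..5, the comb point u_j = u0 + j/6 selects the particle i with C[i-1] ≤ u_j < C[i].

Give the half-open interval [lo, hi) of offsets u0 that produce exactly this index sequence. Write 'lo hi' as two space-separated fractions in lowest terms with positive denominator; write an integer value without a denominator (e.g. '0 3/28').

1/120 1/15

C = [7/40, 2/5, 5/8, 5/8, 31/40, 1]
j=0 picked index 0: u0 ∈ [0, 7/40)
j=1 picked index 1: u0 ∈ [1/120, 7/30)
j=2 picked index 1: u0 ∈ [-19/120, 1/15)
j=3 picked index 2: u0 ∈ [-1/10, 1/8)
j=4 picked index 4: u0 ∈ [-1/24, 13/120)
j=5 picked index 5: u0 ∈ [-7/120, 1/6)
intersection: [1/120, 1/15)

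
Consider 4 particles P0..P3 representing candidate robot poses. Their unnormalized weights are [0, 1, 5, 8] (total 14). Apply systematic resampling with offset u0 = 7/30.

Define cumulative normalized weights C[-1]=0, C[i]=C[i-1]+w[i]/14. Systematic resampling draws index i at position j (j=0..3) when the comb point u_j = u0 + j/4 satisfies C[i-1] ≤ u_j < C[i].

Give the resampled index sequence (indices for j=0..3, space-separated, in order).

C = [0, 1/14, 3/7, 1]
j=0: u_0=7/30 ∈ [1/14, 3/7) → index 2
j=1: u_1=29/60 ∈ [3/7, 1) → index 3
j=2: u_2=11/15 ∈ [3/7, 1) → index 3
j=3: u_3=59/60 ∈ [3/7, 1) → index 3

2 3 3 3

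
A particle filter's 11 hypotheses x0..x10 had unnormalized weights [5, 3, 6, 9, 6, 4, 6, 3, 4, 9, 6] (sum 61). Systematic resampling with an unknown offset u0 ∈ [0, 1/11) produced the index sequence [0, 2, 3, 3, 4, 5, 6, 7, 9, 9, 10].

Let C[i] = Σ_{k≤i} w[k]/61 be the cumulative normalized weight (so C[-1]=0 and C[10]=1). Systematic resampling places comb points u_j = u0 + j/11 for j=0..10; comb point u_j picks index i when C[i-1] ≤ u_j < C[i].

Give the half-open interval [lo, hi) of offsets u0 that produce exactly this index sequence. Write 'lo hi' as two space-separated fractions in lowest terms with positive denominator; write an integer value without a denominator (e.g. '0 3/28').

C = [5/61, 8/61, 14/61, 23/61, 29/61, 33/61, 39/61, 42/61, 46/61, 55/61, 1]
j=0 picked index 0: u0 ∈ [0, 5/61)
j=1 picked index 2: u0 ∈ [27/671, 93/671)
j=2 picked index 3: u0 ∈ [32/671, 131/671)
j=3 picked index 3: u0 ∈ [-29/671, 70/671)
j=4 picked index 4: u0 ∈ [9/671, 75/671)
j=5 picked index 5: u0 ∈ [14/671, 58/671)
j=6 picked index 6: u0 ∈ [-3/671, 63/671)
j=7 picked index 7: u0 ∈ [2/671, 35/671)
j=8 picked index 9: u0 ∈ [18/671, 117/671)
j=9 picked index 9: u0 ∈ [-43/671, 56/671)
j=10 picked index 10: u0 ∈ [-5/671, 1/11)
intersection: [32/671, 35/671)

32/671 35/671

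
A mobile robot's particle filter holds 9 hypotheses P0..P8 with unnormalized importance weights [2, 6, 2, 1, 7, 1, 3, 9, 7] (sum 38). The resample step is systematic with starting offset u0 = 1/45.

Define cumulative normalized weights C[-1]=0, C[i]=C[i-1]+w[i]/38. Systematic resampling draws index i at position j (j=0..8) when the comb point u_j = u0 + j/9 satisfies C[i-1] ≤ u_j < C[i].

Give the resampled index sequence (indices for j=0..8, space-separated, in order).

0 1 2 4 4 6 7 7 8

C = [1/19, 4/19, 5/19, 11/38, 9/19, 1/2, 11/19, 31/38, 1]
j=0: u_0=1/45 ∈ [0, 1/19) → index 0
j=1: u_1=2/15 ∈ [1/19, 4/19) → index 1
j=2: u_2=11/45 ∈ [4/19, 5/19) → index 2
j=3: u_3=16/45 ∈ [11/38, 9/19) → index 4
j=4: u_4=7/15 ∈ [11/38, 9/19) → index 4
j=5: u_5=26/45 ∈ [1/2, 11/19) → index 6
j=6: u_6=31/45 ∈ [11/19, 31/38) → index 7
j=7: u_7=4/5 ∈ [11/19, 31/38) → index 7
j=8: u_8=41/45 ∈ [31/38, 1) → index 8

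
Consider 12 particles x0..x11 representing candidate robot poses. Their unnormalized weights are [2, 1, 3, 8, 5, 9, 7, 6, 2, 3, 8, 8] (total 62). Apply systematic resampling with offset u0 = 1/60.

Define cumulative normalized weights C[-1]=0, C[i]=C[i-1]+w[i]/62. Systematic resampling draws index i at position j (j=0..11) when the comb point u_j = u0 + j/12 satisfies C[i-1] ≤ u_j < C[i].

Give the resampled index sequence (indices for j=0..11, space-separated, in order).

C = [1/31, 3/62, 3/31, 7/31, 19/62, 14/31, 35/62, 41/62, 43/62, 23/31, 27/31, 1]
j=0: u_0=1/60 ∈ [0, 1/31) → index 0
j=1: u_1=1/10 ∈ [3/31, 7/31) → index 3
j=2: u_2=11/60 ∈ [3/31, 7/31) → index 3
j=3: u_3=4/15 ∈ [7/31, 19/62) → index 4
j=4: u_4=7/20 ∈ [19/62, 14/31) → index 5
j=5: u_5=13/30 ∈ [19/62, 14/31) → index 5
j=6: u_6=31/60 ∈ [14/31, 35/62) → index 6
j=7: u_7=3/5 ∈ [35/62, 41/62) → index 7
j=8: u_8=41/60 ∈ [41/62, 43/62) → index 8
j=9: u_9=23/30 ∈ [23/31, 27/31) → index 10
j=10: u_10=17/20 ∈ [23/31, 27/31) → index 10
j=11: u_11=14/15 ∈ [27/31, 1) → index 11

0 3 3 4 5 5 6 7 8 10 10 11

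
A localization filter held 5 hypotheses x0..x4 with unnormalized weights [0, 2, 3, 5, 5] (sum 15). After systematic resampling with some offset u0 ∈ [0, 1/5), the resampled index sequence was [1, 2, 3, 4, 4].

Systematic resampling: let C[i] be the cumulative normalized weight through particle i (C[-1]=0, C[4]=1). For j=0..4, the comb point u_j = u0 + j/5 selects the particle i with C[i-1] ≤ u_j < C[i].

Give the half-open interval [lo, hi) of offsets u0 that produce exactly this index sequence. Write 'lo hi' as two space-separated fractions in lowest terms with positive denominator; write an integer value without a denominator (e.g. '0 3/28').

C = [0, 2/15, 1/3, 2/3, 1]
j=0 picked index 1: u0 ∈ [0, 2/15)
j=1 picked index 2: u0 ∈ [-1/15, 2/15)
j=2 picked index 3: u0 ∈ [-1/15, 4/15)
j=3 picked index 4: u0 ∈ [1/15, 2/5)
j=4 picked index 4: u0 ∈ [-2/15, 1/5)
intersection: [1/15, 2/15)

1/15 2/15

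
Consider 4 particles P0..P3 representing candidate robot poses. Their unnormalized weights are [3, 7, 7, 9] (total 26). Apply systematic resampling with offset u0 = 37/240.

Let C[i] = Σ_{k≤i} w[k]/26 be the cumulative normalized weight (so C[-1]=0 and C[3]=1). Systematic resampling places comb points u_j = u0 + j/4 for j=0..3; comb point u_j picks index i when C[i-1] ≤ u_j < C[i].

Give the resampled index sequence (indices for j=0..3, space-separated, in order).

C = [3/26, 5/13, 17/26, 1]
j=0: u_0=37/240 ∈ [3/26, 5/13) → index 1
j=1: u_1=97/240 ∈ [5/13, 17/26) → index 2
j=2: u_2=157/240 ∈ [17/26, 1) → index 3
j=3: u_3=217/240 ∈ [17/26, 1) → index 3

1 2 3 3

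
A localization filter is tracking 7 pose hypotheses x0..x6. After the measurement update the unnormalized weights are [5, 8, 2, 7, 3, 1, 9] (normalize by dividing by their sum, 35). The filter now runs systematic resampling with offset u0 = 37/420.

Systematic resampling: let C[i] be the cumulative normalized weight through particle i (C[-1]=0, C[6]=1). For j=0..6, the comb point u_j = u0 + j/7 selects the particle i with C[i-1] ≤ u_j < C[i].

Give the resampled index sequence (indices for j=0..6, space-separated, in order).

C = [1/7, 13/35, 3/7, 22/35, 5/7, 26/35, 1]
j=0: u_0=37/420 ∈ [0, 1/7) → index 0
j=1: u_1=97/420 ∈ [1/7, 13/35) → index 1
j=2: u_2=157/420 ∈ [13/35, 3/7) → index 2
j=3: u_3=31/60 ∈ [3/7, 22/35) → index 3
j=4: u_4=277/420 ∈ [22/35, 5/7) → index 4
j=5: u_5=337/420 ∈ [26/35, 1) → index 6
j=6: u_6=397/420 ∈ [26/35, 1) → index 6

0 1 2 3 4 6 6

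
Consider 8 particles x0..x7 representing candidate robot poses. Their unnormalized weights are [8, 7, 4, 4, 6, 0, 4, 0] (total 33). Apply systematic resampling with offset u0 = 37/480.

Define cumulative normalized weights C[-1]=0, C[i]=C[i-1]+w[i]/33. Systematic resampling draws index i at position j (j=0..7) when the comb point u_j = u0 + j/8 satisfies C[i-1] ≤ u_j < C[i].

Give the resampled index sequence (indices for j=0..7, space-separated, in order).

0 0 1 1 3 4 4 6

C = [8/33, 5/11, 19/33, 23/33, 29/33, 29/33, 1, 1]
j=0: u_0=37/480 ∈ [0, 8/33) → index 0
j=1: u_1=97/480 ∈ [0, 8/33) → index 0
j=2: u_2=157/480 ∈ [8/33, 5/11) → index 1
j=3: u_3=217/480 ∈ [8/33, 5/11) → index 1
j=4: u_4=277/480 ∈ [19/33, 23/33) → index 3
j=5: u_5=337/480 ∈ [23/33, 29/33) → index 4
j=6: u_6=397/480 ∈ [23/33, 29/33) → index 4
j=7: u_7=457/480 ∈ [29/33, 1) → index 6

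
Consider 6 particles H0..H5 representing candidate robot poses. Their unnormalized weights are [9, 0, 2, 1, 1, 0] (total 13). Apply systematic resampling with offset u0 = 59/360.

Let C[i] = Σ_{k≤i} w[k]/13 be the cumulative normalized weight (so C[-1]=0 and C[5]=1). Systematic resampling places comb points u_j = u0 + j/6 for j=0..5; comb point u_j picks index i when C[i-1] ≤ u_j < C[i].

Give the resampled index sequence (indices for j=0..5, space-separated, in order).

C = [9/13, 9/13, 11/13, 12/13, 1, 1]
j=0: u_0=59/360 ∈ [0, 9/13) → index 0
j=1: u_1=119/360 ∈ [0, 9/13) → index 0
j=2: u_2=179/360 ∈ [0, 9/13) → index 0
j=3: u_3=239/360 ∈ [0, 9/13) → index 0
j=4: u_4=299/360 ∈ [9/13, 11/13) → index 2
j=5: u_5=359/360 ∈ [12/13, 1) → index 4

0 0 0 0 2 4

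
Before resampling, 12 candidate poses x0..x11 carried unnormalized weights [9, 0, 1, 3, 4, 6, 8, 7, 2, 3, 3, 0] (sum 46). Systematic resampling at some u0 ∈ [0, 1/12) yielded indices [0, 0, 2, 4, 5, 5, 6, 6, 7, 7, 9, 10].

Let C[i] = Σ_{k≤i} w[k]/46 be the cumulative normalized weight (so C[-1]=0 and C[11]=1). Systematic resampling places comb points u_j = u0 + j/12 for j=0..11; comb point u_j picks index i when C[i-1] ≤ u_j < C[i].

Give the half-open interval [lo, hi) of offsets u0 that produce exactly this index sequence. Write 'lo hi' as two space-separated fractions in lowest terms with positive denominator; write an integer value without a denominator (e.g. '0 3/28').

5/138 7/138

C = [9/46, 9/46, 5/23, 13/46, 17/46, 1/2, 31/46, 19/23, 20/23, 43/46, 1, 1]
j=0 picked index 0: u0 ∈ [0, 9/46)
j=1 picked index 0: u0 ∈ [-1/12, 31/276)
j=2 picked index 2: u0 ∈ [2/69, 7/138)
j=3 picked index 4: u0 ∈ [3/92, 11/92)
j=4 picked index 5: u0 ∈ [5/138, 1/6)
j=5 picked index 5: u0 ∈ [-13/276, 1/12)
j=6 picked index 6: u0 ∈ [0, 4/23)
j=7 picked index 6: u0 ∈ [-1/12, 25/276)
j=8 picked index 7: u0 ∈ [1/138, 11/69)
j=9 picked index 7: u0 ∈ [-7/92, 7/92)
j=10 picked index 9: u0 ∈ [5/138, 7/69)
j=11 picked index 10: u0 ∈ [5/276, 1/12)
intersection: [5/138, 7/138)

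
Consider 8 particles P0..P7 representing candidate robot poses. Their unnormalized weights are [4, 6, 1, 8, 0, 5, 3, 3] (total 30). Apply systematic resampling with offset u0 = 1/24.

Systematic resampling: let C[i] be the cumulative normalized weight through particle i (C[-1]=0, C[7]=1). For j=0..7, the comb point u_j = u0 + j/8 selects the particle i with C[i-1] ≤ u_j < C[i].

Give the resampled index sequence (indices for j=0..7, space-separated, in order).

0 1 1 3 3 5 5 7

C = [2/15, 1/3, 11/30, 19/30, 19/30, 4/5, 9/10, 1]
j=0: u_0=1/24 ∈ [0, 2/15) → index 0
j=1: u_1=1/6 ∈ [2/15, 1/3) → index 1
j=2: u_2=7/24 ∈ [2/15, 1/3) → index 1
j=3: u_3=5/12 ∈ [11/30, 19/30) → index 3
j=4: u_4=13/24 ∈ [11/30, 19/30) → index 3
j=5: u_5=2/3 ∈ [19/30, 4/5) → index 5
j=6: u_6=19/24 ∈ [19/30, 4/5) → index 5
j=7: u_7=11/12 ∈ [9/10, 1) → index 7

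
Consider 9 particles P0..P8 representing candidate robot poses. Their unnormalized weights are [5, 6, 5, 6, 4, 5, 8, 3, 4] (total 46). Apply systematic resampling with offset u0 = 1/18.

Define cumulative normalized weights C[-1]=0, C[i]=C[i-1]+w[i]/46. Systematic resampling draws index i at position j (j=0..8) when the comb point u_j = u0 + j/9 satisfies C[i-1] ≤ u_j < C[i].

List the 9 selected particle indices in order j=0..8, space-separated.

0 1 2 3 4 5 6 6 8

C = [5/46, 11/46, 8/23, 11/23, 13/23, 31/46, 39/46, 21/23, 1]
j=0: u_0=1/18 ∈ [0, 5/46) → index 0
j=1: u_1=1/6 ∈ [5/46, 11/46) → index 1
j=2: u_2=5/18 ∈ [11/46, 8/23) → index 2
j=3: u_3=7/18 ∈ [8/23, 11/23) → index 3
j=4: u_4=1/2 ∈ [11/23, 13/23) → index 4
j=5: u_5=11/18 ∈ [13/23, 31/46) → index 5
j=6: u_6=13/18 ∈ [31/46, 39/46) → index 6
j=7: u_7=5/6 ∈ [31/46, 39/46) → index 6
j=8: u_8=17/18 ∈ [21/23, 1) → index 8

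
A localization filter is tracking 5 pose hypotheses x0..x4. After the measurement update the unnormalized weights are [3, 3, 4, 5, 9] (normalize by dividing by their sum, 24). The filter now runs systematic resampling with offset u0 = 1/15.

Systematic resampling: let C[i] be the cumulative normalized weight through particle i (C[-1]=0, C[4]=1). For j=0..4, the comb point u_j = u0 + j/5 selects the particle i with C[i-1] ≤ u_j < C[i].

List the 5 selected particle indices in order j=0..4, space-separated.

0 2 3 4 4

C = [1/8, 1/4, 5/12, 5/8, 1]
j=0: u_0=1/15 ∈ [0, 1/8) → index 0
j=1: u_1=4/15 ∈ [1/4, 5/12) → index 2
j=2: u_2=7/15 ∈ [5/12, 5/8) → index 3
j=3: u_3=2/3 ∈ [5/8, 1) → index 4
j=4: u_4=13/15 ∈ [5/8, 1) → index 4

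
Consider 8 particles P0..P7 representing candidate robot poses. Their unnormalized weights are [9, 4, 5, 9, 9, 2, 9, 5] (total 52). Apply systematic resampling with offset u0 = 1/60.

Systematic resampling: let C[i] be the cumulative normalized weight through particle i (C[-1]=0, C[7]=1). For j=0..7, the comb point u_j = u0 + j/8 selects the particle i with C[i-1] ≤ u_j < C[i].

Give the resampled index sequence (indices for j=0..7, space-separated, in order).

C = [9/52, 1/4, 9/26, 27/52, 9/13, 19/26, 47/52, 1]
j=0: u_0=1/60 ∈ [0, 9/52) → index 0
j=1: u_1=17/120 ∈ [0, 9/52) → index 0
j=2: u_2=4/15 ∈ [1/4, 9/26) → index 2
j=3: u_3=47/120 ∈ [9/26, 27/52) → index 3
j=4: u_4=31/60 ∈ [9/26, 27/52) → index 3
j=5: u_5=77/120 ∈ [27/52, 9/13) → index 4
j=6: u_6=23/30 ∈ [19/26, 47/52) → index 6
j=7: u_7=107/120 ∈ [19/26, 47/52) → index 6

0 0 2 3 3 4 6 6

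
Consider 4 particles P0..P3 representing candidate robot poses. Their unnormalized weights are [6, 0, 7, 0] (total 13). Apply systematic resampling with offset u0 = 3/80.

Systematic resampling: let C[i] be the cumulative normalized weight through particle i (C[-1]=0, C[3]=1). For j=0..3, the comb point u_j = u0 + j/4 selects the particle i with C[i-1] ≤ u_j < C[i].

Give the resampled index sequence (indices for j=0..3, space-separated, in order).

C = [6/13, 6/13, 1, 1]
j=0: u_0=3/80 ∈ [0, 6/13) → index 0
j=1: u_1=23/80 ∈ [0, 6/13) → index 0
j=2: u_2=43/80 ∈ [6/13, 1) → index 2
j=3: u_3=63/80 ∈ [6/13, 1) → index 2

0 0 2 2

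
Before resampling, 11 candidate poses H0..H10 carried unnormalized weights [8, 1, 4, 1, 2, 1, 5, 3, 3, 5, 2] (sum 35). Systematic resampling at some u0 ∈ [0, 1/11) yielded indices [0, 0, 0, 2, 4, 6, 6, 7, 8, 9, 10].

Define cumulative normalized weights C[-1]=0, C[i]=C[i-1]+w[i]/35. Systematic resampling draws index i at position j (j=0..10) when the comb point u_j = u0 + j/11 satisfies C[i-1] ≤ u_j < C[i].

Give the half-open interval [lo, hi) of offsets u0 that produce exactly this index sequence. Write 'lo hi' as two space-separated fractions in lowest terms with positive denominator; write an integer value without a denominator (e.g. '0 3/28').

C = [8/35, 9/35, 13/35, 2/5, 16/35, 17/35, 22/35, 5/7, 4/5, 33/35, 1]
j=0 picked index 0: u0 ∈ [0, 8/35)
j=1 picked index 0: u0 ∈ [-1/11, 53/385)
j=2 picked index 0: u0 ∈ [-2/11, 18/385)
j=3 picked index 2: u0 ∈ [-6/385, 38/385)
j=4 picked index 4: u0 ∈ [2/55, 36/385)
j=5 picked index 6: u0 ∈ [12/385, 67/385)
j=6 picked index 6: u0 ∈ [-23/385, 32/385)
j=7 picked index 7: u0 ∈ [-3/385, 6/77)
j=8 picked index 8: u0 ∈ [-1/77, 4/55)
j=9 picked index 9: u0 ∈ [-1/55, 48/385)
j=10 picked index 10: u0 ∈ [13/385, 1/11)
intersection: [2/55, 18/385)

2/55 18/385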